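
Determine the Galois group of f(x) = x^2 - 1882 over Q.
Gal(K/Q) = Z/2Z (cyclic of order 2)

x^2 - 1882 is irreducible over Q since 1882 is not a rational square. The splitting field Q(sqrt(1882)) has degree 2 over Q, and its unique nontrivial automorphism is sqrt(1882) ↦ -sqrt(1882). Hence Gal(Q(sqrt(1882))/Q) = Z/2Z.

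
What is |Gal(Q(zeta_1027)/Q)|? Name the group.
|Gal(Q(zeta_1027)/Q)| = phi(1027) = 936; group ≅ (Z/1027Z)^* ≅ Z/12Z × Z/78Z

The n-th cyclotomic polynomial Φ_1027(x) is the minimal polynomial of zeta_1027 over Q and has degree phi(1027) = 936. So Q(zeta_1027) is a degree-936 Galois extension with Galois group (Z/1027Z)^*. By CRT, (Z/1027Z)^* ≅ (Z/13Z)^* × (Z/79Z)^*. Each prime-power unit group is (Z/13Z)^* ≅ Z/12Z; (Z/79Z)^* ≅ Z/78Z. Hence Gal(Q(zeta_1027)/Q) ≅ Z/12Z × Z/78Z.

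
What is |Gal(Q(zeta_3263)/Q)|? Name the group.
|Gal(Q(zeta_3263)/Q)| = phi(3263) = 3000; group ≅ (Z/3263Z)^* ≅ Z/12Z × Z/250Z

The n-th cyclotomic polynomial Φ_3263(x) is the minimal polynomial of zeta_3263 over Q and has degree phi(3263) = 3000. So Q(zeta_3263) is a degree-3000 Galois extension with Galois group (Z/3263Z)^*. By CRT, (Z/3263Z)^* ≅ (Z/13Z)^* × (Z/251Z)^*. Each prime-power unit group is (Z/13Z)^* ≅ Z/12Z; (Z/251Z)^* ≅ Z/250Z. Hence Gal(Q(zeta_3263)/Q) ≅ Z/12Z × Z/250Z.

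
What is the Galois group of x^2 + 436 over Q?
Gal(K/Q) = Z/2Z (cyclic of order 2)

x^2 + 436 is irreducible over Q since -436 is not a rational square. The splitting field Q(sqrt(-436)) has degree 2 over Q, and its unique nontrivial automorphism is sqrt(-436) ↦ -sqrt(-436). Hence Gal(Q(sqrt(-436))/Q) = Z/2Z.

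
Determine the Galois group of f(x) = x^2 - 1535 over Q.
Gal(K/Q) = Z/2Z (cyclic of order 2)

x^2 - 1535 is irreducible over Q since 1535 is not a rational square. The splitting field Q(sqrt(1535)) has degree 2 over Q, and its unique nontrivial automorphism is sqrt(1535) ↦ -sqrt(1535). Hence Gal(Q(sqrt(1535))/Q) = Z/2Z.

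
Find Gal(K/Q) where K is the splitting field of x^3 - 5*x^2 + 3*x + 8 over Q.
Gal(K/Q) = S_3 (symmetric group of order 6)

Compute the discriminant of x^3 + (-5)*x^2 + (3)*x + (8): Δ = 229. Since Δ is not a rational square, the Galois group is not contained in A_3; it must be the full S_3 (irreducibility of the cubic rules out anything smaller).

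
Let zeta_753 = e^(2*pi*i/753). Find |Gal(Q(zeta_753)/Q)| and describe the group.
|Gal(Q(zeta_753)/Q)| = phi(753) = 500; group ≅ (Z/753Z)^* ≅ Z/2Z × Z/250Z

The n-th cyclotomic polynomial Φ_753(x) is the minimal polynomial of zeta_753 over Q and has degree phi(753) = 500. So Q(zeta_753) is a degree-500 Galois extension with Galois group (Z/753Z)^*. By CRT, (Z/753Z)^* ≅ (Z/3Z)^* × (Z/251Z)^*. Each prime-power unit group is (Z/3Z)^* ≅ Z/2Z; (Z/251Z)^* ≅ Z/250Z. Hence Gal(Q(zeta_753)/Q) ≅ Z/2Z × Z/250Z.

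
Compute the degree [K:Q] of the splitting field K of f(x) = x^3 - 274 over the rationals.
[K:Q] = 6

x^3 - 274 has one real root r = 274^(1/3) and two complex roots r*zeta_3, r*zeta_3^2 where zeta_3 = e^(2*pi*i/3). The splitting field is Q(r, zeta_3). [Q(r):Q] = 3 and [Q(zeta_3):Q] = 2 with gcd = 1, so [Q(r, zeta_3):Q] = 3 * 2 = 6.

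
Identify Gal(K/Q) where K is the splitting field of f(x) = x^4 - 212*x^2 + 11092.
Gal(K/Q) = V_4 (Klein four-group, Z/2Z × Z/2Z)

f factors as (x^2 - 118)(x^2 - 94), so the splitting field is K = Q(sqrt(118), sqrt(94)). The elements 118, 94, 11092 are all non-squares in Q, so sqrt(118) and sqrt(94) generate independent quadratic extensions. Thus [K:Q] = 4 and Gal(K/Q) is generated by the two order-2 automorphisms sqrt(118) ↦ -sqrt(118) and sqrt(94) ↦ -sqrt(94), giving V_4.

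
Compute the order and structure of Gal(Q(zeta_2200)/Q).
|Gal(Q(zeta_2200)/Q)| = phi(2200) = 800; group ≅ (Z/2200Z)^* ≅ Z/2Z × Z/2Z × Z/10Z × Z/20Z

The n-th cyclotomic polynomial Φ_2200(x) is the minimal polynomial of zeta_2200 over Q and has degree phi(2200) = 800. So Q(zeta_2200) is a degree-800 Galois extension with Galois group (Z/2200Z)^*. By CRT, (Z/2200Z)^* ≅ (Z/8Z)^* × (Z/25Z)^* × (Z/11Z)^*. Each prime-power unit group is (Z/8Z)^* ≅ Z/2Z × Z/2Z; (Z/25Z)^* ≅ Z/20Z; (Z/11Z)^* ≅ Z/10Z. Hence Gal(Q(zeta_2200)/Q) ≅ Z/2Z × Z/2Z × Z/10Z × Z/20Z.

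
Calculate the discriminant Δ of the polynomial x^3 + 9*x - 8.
Δ = -4644

For a depressed cubic x^3 + p x + q the discriminant is Δ = -4 p^3 - 27 q^2 = -4*(9)^3 - 27*(-8)^2 = -2916 - 1728 = -4644.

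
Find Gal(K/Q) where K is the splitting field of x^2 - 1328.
Gal(K/Q) = Z/2Z (cyclic of order 2)

x^2 - 1328 is irreducible over Q since 1328 is not a rational square. The splitting field Q(sqrt(1328)) has degree 2 over Q, and its unique nontrivial automorphism is sqrt(1328) ↦ -sqrt(1328). Hence Gal(Q(sqrt(1328))/Q) = Z/2Z.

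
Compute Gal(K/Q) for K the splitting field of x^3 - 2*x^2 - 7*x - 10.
Gal(K/Q) = S_3 (symmetric group of order 6)

Compute the discriminant of x^3 + (-2)*x^2 + (-7)*x + (-10): Δ = -3972. Since Δ is not a rational square, the Galois group is not contained in A_3; it must be the full S_3 (irreducibility of the cubic rules out anything smaller).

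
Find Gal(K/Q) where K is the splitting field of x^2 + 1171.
Gal(K/Q) = Z/2Z (cyclic of order 2)

x^2 + 1171 is irreducible over Q since -1171 is not a rational square. The splitting field Q(sqrt(-1171)) has degree 2 over Q, and its unique nontrivial automorphism is sqrt(-1171) ↦ -sqrt(-1171). Hence Gal(Q(sqrt(-1171))/Q) = Z/2Z.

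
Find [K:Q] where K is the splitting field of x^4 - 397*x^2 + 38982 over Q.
[K:Q] = 4

f factors as (x^2 - 219)(x^2 - 178); the splitting field is K = Q(sqrt(219), sqrt(178)). Since 219, 178, and 38982 are all non-squares in Q, the three subfields Q(sqrt(219)), Q(sqrt(178)), Q(sqrt(38982)) are distinct degree-2 extensions, so [K:Q] = 4 (Klein four Galois group).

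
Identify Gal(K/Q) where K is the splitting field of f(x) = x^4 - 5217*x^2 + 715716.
Gal(K/Q) = Z/2Z (cyclic of order 2)

f factors as (x^2 - 141)(x^2 - 5076), so the splitting field is K = Q(sqrt(141), sqrt(5076)). The squarefree part of 141 is 141 and the squarefree part of 5076 is also 141, so sqrt(141) and sqrt(5076) are both rational multiples of sqrt(141). Hence Q(sqrt(141)) = Q(sqrt(5076)) = Q(sqrt(141)), and the splitting field collapses to a single degree-2 extension with Galois group Z/2Z.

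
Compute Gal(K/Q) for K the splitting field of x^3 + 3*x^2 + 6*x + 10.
Gal(K/Q) = S_3 (symmetric group of order 6)

Compute the discriminant of x^3 + (3)*x^2 + (6)*x + (10): Δ = -1080. Since Δ is not a rational square, the Galois group is not contained in A_3; it must be the full S_3 (irreducibility of the cubic rules out anything smaller).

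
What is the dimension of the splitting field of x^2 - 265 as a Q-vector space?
[K:Q] = 2

The polynomial x^2 - 265 is irreducible over Q since 265 is not a perfect square. Its splitting field is Q(sqrt(265)), which has degree 2 over Q.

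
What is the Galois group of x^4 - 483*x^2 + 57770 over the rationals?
Gal(K/Q) = V_4 (Klein four-group, Z/2Z × Z/2Z)

f factors as (x^2 - 218)(x^2 - 265), so the splitting field is K = Q(sqrt(218), sqrt(265)). The elements 218, 265, 57770 are all non-squares in Q, so sqrt(218) and sqrt(265) generate independent quadratic extensions. Thus [K:Q] = 4 and Gal(K/Q) is generated by the two order-2 automorphisms sqrt(218) ↦ -sqrt(218) and sqrt(265) ↦ -sqrt(265), giving V_4.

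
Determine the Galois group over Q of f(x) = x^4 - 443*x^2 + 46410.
Gal(K/Q) = V_4 (Klein four-group, Z/2Z × Z/2Z)

f factors as (x^2 - 170)(x^2 - 273), so the splitting field is K = Q(sqrt(170), sqrt(273)). The elements 170, 273, 46410 are all non-squares in Q, so sqrt(170) and sqrt(273) generate independent quadratic extensions. Thus [K:Q] = 4 and Gal(K/Q) is generated by the two order-2 automorphisms sqrt(170) ↦ -sqrt(170) and sqrt(273) ↦ -sqrt(273), giving V_4.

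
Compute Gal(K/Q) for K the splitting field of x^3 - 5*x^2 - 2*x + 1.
Gal(K/Q) = S_3 (symmetric group of order 6)

Compute the discriminant of x^3 + (-5)*x^2 + (-2)*x + (1): Δ = 785. Since Δ is not a rational square, the Galois group is not contained in A_3; it must be the full S_3 (irreducibility of the cubic rules out anything smaller).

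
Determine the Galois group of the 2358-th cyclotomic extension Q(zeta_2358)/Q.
|Gal(Q(zeta_2358)/Q)| = phi(2358) = 780; group ≅ (Z/2358Z)^* ≅ Z/6Z × Z/130Z

The n-th cyclotomic polynomial Φ_2358(x) is the minimal polynomial of zeta_2358 over Q and has degree phi(2358) = 780. So Q(zeta_2358) is a degree-780 Galois extension with Galois group (Z/2358Z)^*. By CRT, (Z/2358Z)^* ≅ (Z/2Z)^* × (Z/9Z)^* × (Z/131Z)^*. Each prime-power unit group is (Z/2Z)^* ≅ trivial group (order 1); (Z/9Z)^* ≅ Z/6Z; (Z/131Z)^* ≅ Z/130Z. Hence Gal(Q(zeta_2358)/Q) ≅ Z/6Z × Z/130Z.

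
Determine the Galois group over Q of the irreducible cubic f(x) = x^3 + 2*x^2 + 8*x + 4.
Gal(K/Q) = S_3 (symmetric group of order 6)

Compute the discriminant of x^3 + (2)*x^2 + (8)*x + (4): Δ = -1200. Since Δ is not a rational square, the Galois group is not contained in A_3; it must be the full S_3 (irreducibility of the cubic rules out anything smaller).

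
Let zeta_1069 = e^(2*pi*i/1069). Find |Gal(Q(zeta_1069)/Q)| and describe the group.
|Gal(Q(zeta_1069)/Q)| = phi(1069) = 1068; group ≅ (Z/1069Z)^* ≅ Z/1068Z

The n-th cyclotomic polynomial Φ_1069(x) is the minimal polynomial of zeta_1069 over Q and has degree phi(1069) = 1068. So Q(zeta_1069) is a degree-1068 Galois extension with Galois group (Z/1069Z)^*. (Z/1069Z)^* is cyclic since 1069 is an odd prime power (or 4). Hence Gal(Q(zeta_1069)/Q) ≅ Z/1068Z.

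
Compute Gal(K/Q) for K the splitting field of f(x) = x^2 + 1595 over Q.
Gal(K/Q) = Z/2Z (cyclic of order 2)

x^2 + 1595 is irreducible over Q since -1595 is not a rational square. The splitting field Q(sqrt(-1595)) has degree 2 over Q, and its unique nontrivial automorphism is sqrt(-1595) ↦ -sqrt(-1595). Hence Gal(Q(sqrt(-1595))/Q) = Z/2Z.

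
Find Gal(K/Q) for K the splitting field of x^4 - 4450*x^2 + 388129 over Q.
Gal(K/Q) = Z/2Z (cyclic of order 2)

f factors as (x^2 - 4361)(x^2 - 89), so the splitting field is K = Q(sqrt(4361), sqrt(89)). The squarefree part of 4361 is 89 and the squarefree part of 89 is also 89, so sqrt(4361) and sqrt(89) are both rational multiples of sqrt(89). Hence Q(sqrt(4361)) = Q(sqrt(89)) = Q(sqrt(89)), and the splitting field collapses to a single degree-2 extension with Galois group Z/2Z.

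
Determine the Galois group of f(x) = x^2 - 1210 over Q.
Gal(K/Q) = Z/2Z (cyclic of order 2)

x^2 - 1210 is irreducible over Q since 1210 is not a rational square. The splitting field Q(sqrt(1210)) has degree 2 over Q, and its unique nontrivial automorphism is sqrt(1210) ↦ -sqrt(1210). Hence Gal(Q(sqrt(1210))/Q) = Z/2Z.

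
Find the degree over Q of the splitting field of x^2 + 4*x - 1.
[K:Q] = 2

The discriminant of x^2 + (4)*x + (-1) is b^2 - 4c = 16 - (-4) = 20. Since 20 is not a perfect square in Q, the polynomial is irreducible over Q. Its two roots generate a degree-2 extension, so [K:Q] = 2.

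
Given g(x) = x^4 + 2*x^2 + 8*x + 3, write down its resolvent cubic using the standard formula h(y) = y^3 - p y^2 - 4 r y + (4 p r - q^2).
h(y) = y^3 - 2*y^2 - 12*y - 40

Identify coefficients: p = 2, q = 8, r = 3.
Plug into h(y) = y^3 - p y^2 - 4 r y + (4 p r - q^2):
  h(y) = y^3 - (2) y^2 - 4*(3) y + (4*(2)*(3) - (8)^2)
       = y^3 + (-2) y^2 + (-12) y + (-40).
Simplifying: h(y) = y^3 - 2*y^2 - 12*y - 40.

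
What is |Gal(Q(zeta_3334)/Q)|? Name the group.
|Gal(Q(zeta_3334)/Q)| = phi(3334) = 1666; group ≅ (Z/3334Z)^* ≅ Z/1666Z

The n-th cyclotomic polynomial Φ_3334(x) is the minimal polynomial of zeta_3334 over Q and has degree phi(3334) = 1666. So Q(zeta_3334) is a degree-1666 Galois extension with Galois group (Z/3334Z)^*. By CRT, (Z/3334Z)^* ≅ (Z/2Z)^* × (Z/1667Z)^*. Each prime-power unit group is (Z/2Z)^* ≅ trivial group (order 1); (Z/1667Z)^* ≅ Z/1666Z. Hence Gal(Q(zeta_3334)/Q) ≅ Z/1666Z.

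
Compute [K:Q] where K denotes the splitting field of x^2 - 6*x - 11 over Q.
[K:Q] = 2

The discriminant of x^2 + (-6)*x + (-11) is b^2 - 4c = 36 - (-44) = 80. Since 80 is not a perfect square in Q, the polynomial is irreducible over Q. Its two roots generate a degree-2 extension, so [K:Q] = 2.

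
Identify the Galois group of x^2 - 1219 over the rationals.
Gal(K/Q) = Z/2Z (cyclic of order 2)

x^2 - 1219 is irreducible over Q since 1219 is not a rational square. The splitting field Q(sqrt(1219)) has degree 2 over Q, and its unique nontrivial automorphism is sqrt(1219) ↦ -sqrt(1219). Hence Gal(Q(sqrt(1219))/Q) = Z/2Z.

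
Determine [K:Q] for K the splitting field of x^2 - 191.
[K:Q] = 2

The polynomial x^2 - 191 is irreducible over Q since 191 is not a perfect square. Its splitting field is Q(sqrt(191)), which has degree 2 over Q.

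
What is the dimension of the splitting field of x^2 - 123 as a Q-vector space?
[K:Q] = 2

The polynomial x^2 - 123 is irreducible over Q since 123 is not a perfect square. Its splitting field is Q(sqrt(123)), which has degree 2 over Q.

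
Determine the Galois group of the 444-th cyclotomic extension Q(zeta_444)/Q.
|Gal(Q(zeta_444)/Q)| = phi(444) = 144; group ≅ (Z/444Z)^* ≅ Z/2Z × Z/2Z × Z/36Z

The n-th cyclotomic polynomial Φ_444(x) is the minimal polynomial of zeta_444 over Q and has degree phi(444) = 144. So Q(zeta_444) is a degree-144 Galois extension with Galois group (Z/444Z)^*. By CRT, (Z/444Z)^* ≅ (Z/4Z)^* × (Z/3Z)^* × (Z/37Z)^*. Each prime-power unit group is (Z/4Z)^* ≅ Z/2Z; (Z/3Z)^* ≅ Z/2Z; (Z/37Z)^* ≅ Z/36Z. Hence Gal(Q(zeta_444)/Q) ≅ Z/2Z × Z/2Z × Z/36Z.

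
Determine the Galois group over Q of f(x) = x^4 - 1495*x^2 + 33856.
Gal(K/Q) = Z/2Z (cyclic of order 2)

f factors as (x^2 - 1472)(x^2 - 23), so the splitting field is K = Q(sqrt(1472), sqrt(23)). The squarefree part of 1472 is 23 and the squarefree part of 23 is also 23, so sqrt(1472) and sqrt(23) are both rational multiples of sqrt(23). Hence Q(sqrt(1472)) = Q(sqrt(23)) = Q(sqrt(23)), and the splitting field collapses to a single degree-2 extension with Galois group Z/2Z.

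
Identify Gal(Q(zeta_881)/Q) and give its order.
|Gal(Q(zeta_881)/Q)| = phi(881) = 880; group ≅ (Z/881Z)^* ≅ Z/880Z

The n-th cyclotomic polynomial Φ_881(x) is the minimal polynomial of zeta_881 over Q and has degree phi(881) = 880. So Q(zeta_881) is a degree-880 Galois extension with Galois group (Z/881Z)^*. (Z/881Z)^* is cyclic since 881 is an odd prime power (or 4). Hence Gal(Q(zeta_881)/Q) ≅ Z/880Z.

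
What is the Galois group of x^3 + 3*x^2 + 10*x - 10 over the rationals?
Gal(K/Q) = S_3 (symmetric group of order 6)

Compute the discriminant of x^3 + (3)*x^2 + (10)*x + (-10): Δ = -10120. Since Δ is not a rational square, the Galois group is not contained in A_3; it must be the full S_3 (irreducibility of the cubic rules out anything smaller).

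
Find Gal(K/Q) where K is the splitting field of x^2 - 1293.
Gal(K/Q) = Z/2Z (cyclic of order 2)

x^2 - 1293 is irreducible over Q since 1293 is not a rational square. The splitting field Q(sqrt(1293)) has degree 2 over Q, and its unique nontrivial automorphism is sqrt(1293) ↦ -sqrt(1293). Hence Gal(Q(sqrt(1293))/Q) = Z/2Z.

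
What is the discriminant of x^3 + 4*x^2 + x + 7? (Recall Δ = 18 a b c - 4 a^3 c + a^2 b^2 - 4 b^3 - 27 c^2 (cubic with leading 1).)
Δ = -2599

For x^3 + a x^2 + b x + c the discriminant is Δ = 18 a b c - 4 a^3 c + a^2 b^2 - 4 b^3 - 27 c^2.
Plug a = 4, b = 1, c = 7:
  18*(4)*(1)*(7) - 4*(4)^3*(7) + (4)^2*(1)^2 - 4*(1)^3 - 27*(7)^2
  = 504 + (-1792) + 16 + (-4) + (-1323)
  = -2599.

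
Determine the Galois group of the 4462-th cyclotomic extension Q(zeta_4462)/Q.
|Gal(Q(zeta_4462)/Q)| = phi(4462) = 2112; group ≅ (Z/4462Z)^* ≅ Z/22Z × Z/96Z

The n-th cyclotomic polynomial Φ_4462(x) is the minimal polynomial of zeta_4462 over Q and has degree phi(4462) = 2112. So Q(zeta_4462) is a degree-2112 Galois extension with Galois group (Z/4462Z)^*. By CRT, (Z/4462Z)^* ≅ (Z/2Z)^* × (Z/23Z)^* × (Z/97Z)^*. Each prime-power unit group is (Z/2Z)^* ≅ trivial group (order 1); (Z/23Z)^* ≅ Z/22Z; (Z/97Z)^* ≅ Z/96Z. Hence Gal(Q(zeta_4462)/Q) ≅ Z/22Z × Z/96Z.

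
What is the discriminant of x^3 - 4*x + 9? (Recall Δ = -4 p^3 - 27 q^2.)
Δ = -1931

For a depressed cubic x^3 + p x + q the discriminant is Δ = -4 p^3 - 27 q^2 = -4*(-4)^3 - 27*(9)^2 = 256 - 2187 = -1931.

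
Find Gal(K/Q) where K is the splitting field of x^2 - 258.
Gal(K/Q) = Z/2Z (cyclic of order 2)

x^2 - 258 is irreducible over Q since 258 is not a rational square. The splitting field Q(sqrt(258)) has degree 2 over Q, and its unique nontrivial automorphism is sqrt(258) ↦ -sqrt(258). Hence Gal(Q(sqrt(258))/Q) = Z/2Z.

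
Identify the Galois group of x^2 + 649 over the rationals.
Gal(K/Q) = Z/2Z (cyclic of order 2)

x^2 + 649 is irreducible over Q since -649 is not a rational square. The splitting field Q(sqrt(-649)) has degree 2 over Q, and its unique nontrivial automorphism is sqrt(-649) ↦ -sqrt(-649). Hence Gal(Q(sqrt(-649))/Q) = Z/2Z.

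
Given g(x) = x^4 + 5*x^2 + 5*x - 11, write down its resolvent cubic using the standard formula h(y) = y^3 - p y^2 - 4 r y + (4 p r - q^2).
h(y) = y^3 - 5*y^2 + 44*y - 245

Identify coefficients: p = 5, q = 5, r = -11.
Plug into h(y) = y^3 - p y^2 - 4 r y + (4 p r - q^2):
  h(y) = y^3 - (5) y^2 - 4*(-11) y + (4*(5)*(-11) - (5)^2)
       = y^3 + (-5) y^2 + (44) y + (-245).
Simplifying: h(y) = y^3 - 5*y^2 + 44*y - 245.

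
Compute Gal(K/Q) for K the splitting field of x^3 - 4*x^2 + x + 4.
Gal(K/Q) = S_3 (symmetric group of order 6)

Compute the discriminant of x^3 + (-4)*x^2 + (1)*x + (4): Δ = 316. Since Δ is not a rational square, the Galois group is not contained in A_3; it must be the full S_3 (irreducibility of the cubic rules out anything smaller).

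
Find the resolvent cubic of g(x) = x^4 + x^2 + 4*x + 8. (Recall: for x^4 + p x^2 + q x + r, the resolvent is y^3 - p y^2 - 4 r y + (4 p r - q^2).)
h(y) = y^3 - y^2 - 32*y + 16

Identify coefficients: p = 1, q = 4, r = 8.
Plug into h(y) = y^3 - p y^2 - 4 r y + (4 p r - q^2):
  h(y) = y^3 - (1) y^2 - 4*(8) y + (4*(1)*(8) - (4)^2)
       = y^3 + (-1) y^2 + (-32) y + (16).
Simplifying: h(y) = y^3 - y^2 - 32*y + 16.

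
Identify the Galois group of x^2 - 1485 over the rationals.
Gal(K/Q) = Z/2Z (cyclic of order 2)

x^2 - 1485 is irreducible over Q since 1485 is not a rational square. The splitting field Q(sqrt(1485)) has degree 2 over Q, and its unique nontrivial automorphism is sqrt(1485) ↦ -sqrt(1485). Hence Gal(Q(sqrt(1485))/Q) = Z/2Z.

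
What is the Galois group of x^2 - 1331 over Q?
Gal(K/Q) = Z/2Z (cyclic of order 2)

x^2 - 1331 is irreducible over Q since 1331 is not a rational square. The splitting field Q(sqrt(1331)) has degree 2 over Q, and its unique nontrivial automorphism is sqrt(1331) ↦ -sqrt(1331). Hence Gal(Q(sqrt(1331))/Q) = Z/2Z.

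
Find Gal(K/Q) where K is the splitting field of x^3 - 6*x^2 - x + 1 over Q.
Gal(K/Q) = S_3 (symmetric group of order 6)

Compute the discriminant of x^3 + (-6)*x^2 + (-1)*x + (1): Δ = 985. Since Δ is not a rational square, the Galois group is not contained in A_3; it must be the full S_3 (irreducibility of the cubic rules out anything smaller).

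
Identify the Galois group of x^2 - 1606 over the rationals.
Gal(K/Q) = Z/2Z (cyclic of order 2)

x^2 - 1606 is irreducible over Q since 1606 is not a rational square. The splitting field Q(sqrt(1606)) has degree 2 over Q, and its unique nontrivial automorphism is sqrt(1606) ↦ -sqrt(1606). Hence Gal(Q(sqrt(1606))/Q) = Z/2Z.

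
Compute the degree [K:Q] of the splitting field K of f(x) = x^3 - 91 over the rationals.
[K:Q] = 6

x^3 - 91 has one real root r = 91^(1/3) and two complex roots r*zeta_3, r*zeta_3^2 where zeta_3 = e^(2*pi*i/3). The splitting field is Q(r, zeta_3). [Q(r):Q] = 3 and [Q(zeta_3):Q] = 2 with gcd = 1, so [Q(r, zeta_3):Q] = 3 * 2 = 6.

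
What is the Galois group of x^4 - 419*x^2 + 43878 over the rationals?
Gal(K/Q) = V_4 (Klein four-group, Z/2Z × Z/2Z)

f factors as (x^2 - 213)(x^2 - 206), so the splitting field is K = Q(sqrt(213), sqrt(206)). The elements 213, 206, 43878 are all non-squares in Q, so sqrt(213) and sqrt(206) generate independent quadratic extensions. Thus [K:Q] = 4 and Gal(K/Q) is generated by the two order-2 automorphisms sqrt(213) ↦ -sqrt(213) and sqrt(206) ↦ -sqrt(206), giving V_4.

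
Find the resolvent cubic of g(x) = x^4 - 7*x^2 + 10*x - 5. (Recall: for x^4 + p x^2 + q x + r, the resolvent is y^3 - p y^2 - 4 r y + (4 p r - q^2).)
h(y) = y^3 + 7*y^2 + 20*y + 40

Identify coefficients: p = -7, q = 10, r = -5.
Plug into h(y) = y^3 - p y^2 - 4 r y + (4 p r - q^2):
  h(y) = y^3 - (-7) y^2 - 4*(-5) y + (4*(-7)*(-5) - (10)^2)
       = y^3 + (7) y^2 + (20) y + (40).
Simplifying: h(y) = y^3 + 7*y^2 + 20*y + 40.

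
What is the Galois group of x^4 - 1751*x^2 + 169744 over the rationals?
Gal(K/Q) = Z/2Z (cyclic of order 2)

f factors as (x^2 - 1648)(x^2 - 103), so the splitting field is K = Q(sqrt(1648), sqrt(103)). The squarefree part of 1648 is 103 and the squarefree part of 103 is also 103, so sqrt(1648) and sqrt(103) are both rational multiples of sqrt(103). Hence Q(sqrt(1648)) = Q(sqrt(103)) = Q(sqrt(103)), and the splitting field collapses to a single degree-2 extension with Galois group Z/2Z.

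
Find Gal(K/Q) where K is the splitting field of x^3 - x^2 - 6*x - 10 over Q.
Gal(K/Q) = S_3 (symmetric group of order 6)

Compute the discriminant of x^3 + (-1)*x^2 + (-6)*x + (-10): Δ = -2920. Since Δ is not a rational square, the Galois group is not contained in A_3; it must be the full S_3 (irreducibility of the cubic rules out anything smaller).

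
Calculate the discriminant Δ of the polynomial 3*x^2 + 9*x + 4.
Δ = 33

For a quadratic a x^2 + b x + c the discriminant is Δ = b^2 - 4ac = (9)^2 - 4*(3)*(4) = 81 - (48) = 33.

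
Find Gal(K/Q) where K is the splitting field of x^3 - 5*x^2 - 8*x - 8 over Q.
Gal(K/Q) = S_3 (symmetric group of order 6)

Compute the discriminant of x^3 + (-5)*x^2 + (-8)*x + (-8): Δ = -7840. Since Δ is not a rational square, the Galois group is not contained in A_3; it must be the full S_3 (irreducibility of the cubic rules out anything smaller).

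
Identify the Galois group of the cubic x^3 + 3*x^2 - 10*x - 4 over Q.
Gal(K/Q) = S_3 (symmetric group of order 6)

Compute the discriminant of x^3 + (3)*x^2 + (-10)*x + (-4): Δ = 7060. Since Δ is not a rational square, the Galois group is not contained in A_3; it must be the full S_3 (irreducibility of the cubic rules out anything smaller).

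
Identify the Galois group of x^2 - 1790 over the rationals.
Gal(K/Q) = Z/2Z (cyclic of order 2)

x^2 - 1790 is irreducible over Q since 1790 is not a rational square. The splitting field Q(sqrt(1790)) has degree 2 over Q, and its unique nontrivial automorphism is sqrt(1790) ↦ -sqrt(1790). Hence Gal(Q(sqrt(1790))/Q) = Z/2Z.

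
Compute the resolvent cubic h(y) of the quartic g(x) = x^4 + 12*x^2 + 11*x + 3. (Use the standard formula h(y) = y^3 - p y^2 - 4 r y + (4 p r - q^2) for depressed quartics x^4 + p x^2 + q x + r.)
h(y) = y^3 - 12*y^2 - 12*y + 23

Identify coefficients: p = 12, q = 11, r = 3.
Plug into h(y) = y^3 - p y^2 - 4 r y + (4 p r - q^2):
  h(y) = y^3 - (12) y^2 - 4*(3) y + (4*(12)*(3) - (11)^2)
       = y^3 + (-12) y^2 + (-12) y + (23).
Simplifying: h(y) = y^3 - 12*y^2 - 12*y + 23.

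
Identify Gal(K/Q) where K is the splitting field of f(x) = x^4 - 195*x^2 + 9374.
Gal(K/Q) = V_4 (Klein four-group, Z/2Z × Z/2Z)

f factors as (x^2 - 109)(x^2 - 86), so the splitting field is K = Q(sqrt(109), sqrt(86)). The elements 109, 86, 9374 are all non-squares in Q, so sqrt(109) and sqrt(86) generate independent quadratic extensions. Thus [K:Q] = 4 and Gal(K/Q) is generated by the two order-2 automorphisms sqrt(109) ↦ -sqrt(109) and sqrt(86) ↦ -sqrt(86), giving V_4.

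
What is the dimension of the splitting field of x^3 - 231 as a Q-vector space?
[K:Q] = 6

x^3 - 231 has one real root r = 231^(1/3) and two complex roots r*zeta_3, r*zeta_3^2 where zeta_3 = e^(2*pi*i/3). The splitting field is Q(r, zeta_3). [Q(r):Q] = 3 and [Q(zeta_3):Q] = 2 with gcd = 1, so [Q(r, zeta_3):Q] = 3 * 2 = 6.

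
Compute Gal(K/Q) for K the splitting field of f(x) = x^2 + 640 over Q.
Gal(K/Q) = Z/2Z (cyclic of order 2)

x^2 + 640 is irreducible over Q since -640 is not a rational square. The splitting field Q(sqrt(-640)) has degree 2 over Q, and its unique nontrivial automorphism is sqrt(-640) ↦ -sqrt(-640). Hence Gal(Q(sqrt(-640))/Q) = Z/2Z.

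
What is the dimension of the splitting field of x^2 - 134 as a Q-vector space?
[K:Q] = 2

The polynomial x^2 - 134 is irreducible over Q since 134 is not a perfect square. Its splitting field is Q(sqrt(134)), which has degree 2 over Q.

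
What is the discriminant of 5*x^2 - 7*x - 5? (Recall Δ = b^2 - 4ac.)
Δ = 149

For a quadratic a x^2 + b x + c the discriminant is Δ = b^2 - 4ac = (-7)^2 - 4*(5)*(-5) = 49 - (-100) = 149.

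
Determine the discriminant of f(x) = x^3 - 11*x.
Δ = 5324

For a depressed cubic x^3 + p x + q the discriminant is Δ = -4 p^3 - 27 q^2 = -4*(-11)^3 - 27*(0)^2 = 5324 - 0 = 5324.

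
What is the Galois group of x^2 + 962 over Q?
Gal(K/Q) = Z/2Z (cyclic of order 2)

x^2 + 962 is irreducible over Q since -962 is not a rational square. The splitting field Q(sqrt(-962)) has degree 2 over Q, and its unique nontrivial automorphism is sqrt(-962) ↦ -sqrt(-962). Hence Gal(Q(sqrt(-962))/Q) = Z/2Z.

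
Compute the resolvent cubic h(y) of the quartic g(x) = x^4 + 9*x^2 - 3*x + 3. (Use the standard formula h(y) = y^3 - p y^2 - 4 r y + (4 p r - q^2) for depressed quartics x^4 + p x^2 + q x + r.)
h(y) = y^3 - 9*y^2 - 12*y + 99

Identify coefficients: p = 9, q = -3, r = 3.
Plug into h(y) = y^3 - p y^2 - 4 r y + (4 p r - q^2):
  h(y) = y^3 - (9) y^2 - 4*(3) y + (4*(9)*(3) - (-3)^2)
       = y^3 + (-9) y^2 + (-12) y + (99).
Simplifying: h(y) = y^3 - 9*y^2 - 12*y + 99.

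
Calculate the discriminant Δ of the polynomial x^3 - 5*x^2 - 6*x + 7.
Δ = 7721

For x^3 + a x^2 + b x + c the discriminant is Δ = 18 a b c - 4 a^3 c + a^2 b^2 - 4 b^3 - 27 c^2.
Plug a = -5, b = -6, c = 7:
  18*(-5)*(-6)*(7) - 4*(-5)^3*(7) + (-5)^2*(-6)^2 - 4*(-6)^3 - 27*(7)^2
  = 3780 + (3500) + 900 + (864) + (-1323)
  = 7721.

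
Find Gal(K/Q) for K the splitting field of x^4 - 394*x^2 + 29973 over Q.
Gal(K/Q) = V_4 (Klein four-group, Z/2Z × Z/2Z)

f factors as (x^2 - 291)(x^2 - 103), so the splitting field is K = Q(sqrt(291), sqrt(103)). The elements 291, 103, 29973 are all non-squares in Q, so sqrt(291) and sqrt(103) generate independent quadratic extensions. Thus [K:Q] = 4 and Gal(K/Q) is generated by the two order-2 automorphisms sqrt(291) ↦ -sqrt(291) and sqrt(103) ↦ -sqrt(103), giving V_4.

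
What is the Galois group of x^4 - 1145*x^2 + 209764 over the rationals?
Gal(K/Q) = Z/2Z (cyclic of order 2)

f factors as (x^2 - 916)(x^2 - 229), so the splitting field is K = Q(sqrt(916), sqrt(229)). The squarefree part of 916 is 229 and the squarefree part of 229 is also 229, so sqrt(916) and sqrt(229) are both rational multiples of sqrt(229). Hence Q(sqrt(916)) = Q(sqrt(229)) = Q(sqrt(229)), and the splitting field collapses to a single degree-2 extension with Galois group Z/2Z.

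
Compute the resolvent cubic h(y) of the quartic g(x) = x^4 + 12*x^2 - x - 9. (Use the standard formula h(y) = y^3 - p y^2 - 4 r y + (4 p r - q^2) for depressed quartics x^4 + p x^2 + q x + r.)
h(y) = y^3 - 12*y^2 + 36*y - 433

Identify coefficients: p = 12, q = -1, r = -9.
Plug into h(y) = y^3 - p y^2 - 4 r y + (4 p r - q^2):
  h(y) = y^3 - (12) y^2 - 4*(-9) y + (4*(12)*(-9) - (-1)^2)
       = y^3 + (-12) y^2 + (36) y + (-433).
Simplifying: h(y) = y^3 - 12*y^2 + 36*y - 433.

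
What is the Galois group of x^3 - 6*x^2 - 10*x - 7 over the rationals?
Gal(K/Q) = S_3 (symmetric group of order 6)

Compute the discriminant of x^3 + (-6)*x^2 + (-10)*x + (-7): Δ = -7331. Since Δ is not a rational square, the Galois group is not contained in A_3; it must be the full S_3 (irreducibility of the cubic rules out anything smaller).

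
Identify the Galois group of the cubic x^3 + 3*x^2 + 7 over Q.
Gal(K/Q) = S_3 (symmetric group of order 6)

Compute the discriminant of x^3 + (3)*x^2 + (0)*x + (7): Δ = -2079. Since Δ is not a rational square, the Galois group is not contained in A_3; it must be the full S_3 (irreducibility of the cubic rules out anything smaller).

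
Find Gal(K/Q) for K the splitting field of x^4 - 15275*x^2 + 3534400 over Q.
Gal(K/Q) = Z/2Z (cyclic of order 2)

f factors as (x^2 - 15040)(x^2 - 235), so the splitting field is K = Q(sqrt(15040), sqrt(235)). The squarefree part of 15040 is 235 and the squarefree part of 235 is also 235, so sqrt(15040) and sqrt(235) are both rational multiples of sqrt(235). Hence Q(sqrt(15040)) = Q(sqrt(235)) = Q(sqrt(235)), and the splitting field collapses to a single degree-2 extension with Galois group Z/2Z.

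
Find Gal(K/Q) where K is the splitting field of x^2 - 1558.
Gal(K/Q) = Z/2Z (cyclic of order 2)

x^2 - 1558 is irreducible over Q since 1558 is not a rational square. The splitting field Q(sqrt(1558)) has degree 2 over Q, and its unique nontrivial automorphism is sqrt(1558) ↦ -sqrt(1558). Hence Gal(Q(sqrt(1558))/Q) = Z/2Z.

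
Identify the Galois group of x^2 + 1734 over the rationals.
Gal(K/Q) = Z/2Z (cyclic of order 2)

x^2 + 1734 is irreducible over Q since -1734 is not a rational square. The splitting field Q(sqrt(-1734)) has degree 2 over Q, and its unique nontrivial automorphism is sqrt(-1734) ↦ -sqrt(-1734). Hence Gal(Q(sqrt(-1734))/Q) = Z/2Z.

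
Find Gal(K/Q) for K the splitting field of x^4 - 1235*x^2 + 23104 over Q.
Gal(K/Q) = Z/2Z (cyclic of order 2)

f factors as (x^2 - 1216)(x^2 - 19), so the splitting field is K = Q(sqrt(1216), sqrt(19)). The squarefree part of 1216 is 19 and the squarefree part of 19 is also 19, so sqrt(1216) and sqrt(19) are both rational multiples of sqrt(19). Hence Q(sqrt(1216)) = Q(sqrt(19)) = Q(sqrt(19)), and the splitting field collapses to a single degree-2 extension with Galois group Z/2Z.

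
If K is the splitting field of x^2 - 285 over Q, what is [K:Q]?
[K:Q] = 2

The polynomial x^2 - 285 is irreducible over Q since 285 is not a perfect square. Its splitting field is Q(sqrt(285)), which has degree 2 over Q.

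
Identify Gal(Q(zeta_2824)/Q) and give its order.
|Gal(Q(zeta_2824)/Q)| = phi(2824) = 1408; group ≅ (Z/2824Z)^* ≅ Z/2Z × Z/2Z × Z/352Z

The n-th cyclotomic polynomial Φ_2824(x) is the minimal polynomial of zeta_2824 over Q and has degree phi(2824) = 1408. So Q(zeta_2824) is a degree-1408 Galois extension with Galois group (Z/2824Z)^*. By CRT, (Z/2824Z)^* ≅ (Z/8Z)^* × (Z/353Z)^*. Each prime-power unit group is (Z/8Z)^* ≅ Z/2Z × Z/2Z; (Z/353Z)^* ≅ Z/352Z. Hence Gal(Q(zeta_2824)/Q) ≅ Z/2Z × Z/2Z × Z/352Z.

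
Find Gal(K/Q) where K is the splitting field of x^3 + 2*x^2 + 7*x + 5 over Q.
Gal(K/Q) = S_3 (symmetric group of order 6)

Compute the discriminant of x^3 + (2)*x^2 + (7)*x + (5): Δ = -751. Since Δ is not a rational square, the Galois group is not contained in A_3; it must be the full S_3 (irreducibility of the cubic rules out anything smaller).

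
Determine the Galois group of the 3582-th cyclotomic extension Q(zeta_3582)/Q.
|Gal(Q(zeta_3582)/Q)| = phi(3582) = 1188; group ≅ (Z/3582Z)^* ≅ Z/6Z × Z/198Z

The n-th cyclotomic polynomial Φ_3582(x) is the minimal polynomial of zeta_3582 over Q and has degree phi(3582) = 1188. So Q(zeta_3582) is a degree-1188 Galois extension with Galois group (Z/3582Z)^*. By CRT, (Z/3582Z)^* ≅ (Z/2Z)^* × (Z/9Z)^* × (Z/199Z)^*. Each prime-power unit group is (Z/2Z)^* ≅ trivial group (order 1); (Z/9Z)^* ≅ Z/6Z; (Z/199Z)^* ≅ Z/198Z. Hence Gal(Q(zeta_3582)/Q) ≅ Z/6Z × Z/198Z.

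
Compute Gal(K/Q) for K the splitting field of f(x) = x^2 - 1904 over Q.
Gal(K/Q) = Z/2Z (cyclic of order 2)

x^2 - 1904 is irreducible over Q since 1904 is not a rational square. The splitting field Q(sqrt(1904)) has degree 2 over Q, and its unique nontrivial automorphism is sqrt(1904) ↦ -sqrt(1904). Hence Gal(Q(sqrt(1904))/Q) = Z/2Z.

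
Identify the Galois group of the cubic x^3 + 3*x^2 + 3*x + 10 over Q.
Gal(K/Q) = S_3 (symmetric group of order 6)

Compute the discriminant of x^3 + (3)*x^2 + (3)*x + (10): Δ = -2187. Since Δ is not a rational square, the Galois group is not contained in A_3; it must be the full S_3 (irreducibility of the cubic rules out anything smaller).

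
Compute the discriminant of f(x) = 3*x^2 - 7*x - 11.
Δ = 181

For a quadratic a x^2 + b x + c the discriminant is Δ = b^2 - 4ac = (-7)^2 - 4*(3)*(-11) = 49 - (-132) = 181.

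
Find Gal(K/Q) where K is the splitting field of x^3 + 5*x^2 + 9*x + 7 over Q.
Gal(K/Q) = S_3 (symmetric group of order 6)

Compute the discriminant of x^3 + (5)*x^2 + (9)*x + (7): Δ = -44. Since Δ is not a rational square, the Galois group is not contained in A_3; it must be the full S_3 (irreducibility of the cubic rules out anything smaller).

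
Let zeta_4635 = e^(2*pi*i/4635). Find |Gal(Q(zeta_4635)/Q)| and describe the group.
|Gal(Q(zeta_4635)/Q)| = phi(4635) = 2448; group ≅ (Z/4635Z)^* ≅ Z/4Z × Z/6Z × Z/102Z

The n-th cyclotomic polynomial Φ_4635(x) is the minimal polynomial of zeta_4635 over Q and has degree phi(4635) = 2448. So Q(zeta_4635) is a degree-2448 Galois extension with Galois group (Z/4635Z)^*. By CRT, (Z/4635Z)^* ≅ (Z/9Z)^* × (Z/5Z)^* × (Z/103Z)^*. Each prime-power unit group is (Z/9Z)^* ≅ Z/6Z; (Z/5Z)^* ≅ Z/4Z; (Z/103Z)^* ≅ Z/102Z. Hence Gal(Q(zeta_4635)/Q) ≅ Z/4Z × Z/6Z × Z/102Z.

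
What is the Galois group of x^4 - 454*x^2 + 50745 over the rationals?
Gal(K/Q) = V_4 (Klein four-group, Z/2Z × Z/2Z)

f factors as (x^2 - 255)(x^2 - 199), so the splitting field is K = Q(sqrt(255), sqrt(199)). The elements 255, 199, 50745 are all non-squares in Q, so sqrt(255) and sqrt(199) generate independent quadratic extensions. Thus [K:Q] = 4 and Gal(K/Q) is generated by the two order-2 automorphisms sqrt(255) ↦ -sqrt(255) and sqrt(199) ↦ -sqrt(199), giving V_4.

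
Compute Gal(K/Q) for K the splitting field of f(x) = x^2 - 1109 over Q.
Gal(K/Q) = Z/2Z (cyclic of order 2)

x^2 - 1109 is irreducible over Q since 1109 is not a rational square. The splitting field Q(sqrt(1109)) has degree 2 over Q, and its unique nontrivial automorphism is sqrt(1109) ↦ -sqrt(1109). Hence Gal(Q(sqrt(1109))/Q) = Z/2Z.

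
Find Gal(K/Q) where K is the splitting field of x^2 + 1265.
Gal(K/Q) = Z/2Z (cyclic of order 2)

x^2 + 1265 is irreducible over Q since -1265 is not a rational square. The splitting field Q(sqrt(-1265)) has degree 2 over Q, and its unique nontrivial automorphism is sqrt(-1265) ↦ -sqrt(-1265). Hence Gal(Q(sqrt(-1265))/Q) = Z/2Z.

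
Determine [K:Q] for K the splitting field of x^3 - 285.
[K:Q] = 6

x^3 - 285 has one real root r = 285^(1/3) and two complex roots r*zeta_3, r*zeta_3^2 where zeta_3 = e^(2*pi*i/3). The splitting field is Q(r, zeta_3). [Q(r):Q] = 3 and [Q(zeta_3):Q] = 2 with gcd = 1, so [Q(r, zeta_3):Q] = 3 * 2 = 6.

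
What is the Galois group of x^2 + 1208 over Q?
Gal(K/Q) = Z/2Z (cyclic of order 2)

x^2 + 1208 is irreducible over Q since -1208 is not a rational square. The splitting field Q(sqrt(-1208)) has degree 2 over Q, and its unique nontrivial automorphism is sqrt(-1208) ↦ -sqrt(-1208). Hence Gal(Q(sqrt(-1208))/Q) = Z/2Z.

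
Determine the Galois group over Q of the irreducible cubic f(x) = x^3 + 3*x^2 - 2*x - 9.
Gal(K/Q) = S_3 (symmetric group of order 6)

Compute the discriminant of x^3 + (3)*x^2 + (-2)*x + (-9): Δ = -175. Since Δ is not a rational square, the Galois group is not contained in A_3; it must be the full S_3 (irreducibility of the cubic rules out anything smaller).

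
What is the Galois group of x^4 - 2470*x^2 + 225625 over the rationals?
Gal(K/Q) = Z/2Z (cyclic of order 2)

f factors as (x^2 - 95)(x^2 - 2375), so the splitting field is K = Q(sqrt(95), sqrt(2375)). The squarefree part of 95 is 95 and the squarefree part of 2375 is also 95, so sqrt(95) and sqrt(2375) are both rational multiples of sqrt(95). Hence Q(sqrt(95)) = Q(sqrt(2375)) = Q(sqrt(95)), and the splitting field collapses to a single degree-2 extension with Galois group Z/2Z.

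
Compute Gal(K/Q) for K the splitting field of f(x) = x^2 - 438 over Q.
Gal(K/Q) = Z/2Z (cyclic of order 2)

x^2 - 438 is irreducible over Q since 438 is not a rational square. The splitting field Q(sqrt(438)) has degree 2 over Q, and its unique nontrivial automorphism is sqrt(438) ↦ -sqrt(438). Hence Gal(Q(sqrt(438))/Q) = Z/2Z.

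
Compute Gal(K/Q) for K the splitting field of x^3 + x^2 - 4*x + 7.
Gal(K/Q) = S_3 (symmetric group of order 6)

Compute the discriminant of x^3 + (1)*x^2 + (-4)*x + (7): Δ = -1583. Since Δ is not a rational square, the Galois group is not contained in A_3; it must be the full S_3 (irreducibility of the cubic rules out anything smaller).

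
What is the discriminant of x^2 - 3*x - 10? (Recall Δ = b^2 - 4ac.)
Δ = 49

For a quadratic a x^2 + b x + c the discriminant is Δ = b^2 - 4ac = (-3)^2 - 4*(1)*(-10) = 9 - (-40) = 49.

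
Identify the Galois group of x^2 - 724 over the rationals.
Gal(K/Q) = Z/2Z (cyclic of order 2)

x^2 - 724 is irreducible over Q since 724 is not a rational square. The splitting field Q(sqrt(724)) has degree 2 over Q, and its unique nontrivial automorphism is sqrt(724) ↦ -sqrt(724). Hence Gal(Q(sqrt(724))/Q) = Z/2Z.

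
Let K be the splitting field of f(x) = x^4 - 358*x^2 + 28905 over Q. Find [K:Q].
[K:Q] = 4

f factors as (x^2 - 123)(x^2 - 235); the splitting field is K = Q(sqrt(123), sqrt(235)). Since 123, 235, and 28905 are all non-squares in Q, the three subfields Q(sqrt(123)), Q(sqrt(235)), Q(sqrt(28905)) are distinct degree-2 extensions, so [K:Q] = 4 (Klein four Galois group).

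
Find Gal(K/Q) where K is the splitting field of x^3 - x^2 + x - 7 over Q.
Gal(K/Q) = S_3 (symmetric group of order 6)

Compute the discriminant of x^3 + (-1)*x^2 + (1)*x + (-7): Δ = -1228. Since Δ is not a rational square, the Galois group is not contained in A_3; it must be the full S_3 (irreducibility of the cubic rules out anything smaller).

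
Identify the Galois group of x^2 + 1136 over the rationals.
Gal(K/Q) = Z/2Z (cyclic of order 2)

x^2 + 1136 is irreducible over Q since -1136 is not a rational square. The splitting field Q(sqrt(-1136)) has degree 2 over Q, and its unique nontrivial automorphism is sqrt(-1136) ↦ -sqrt(-1136). Hence Gal(Q(sqrt(-1136))/Q) = Z/2Z.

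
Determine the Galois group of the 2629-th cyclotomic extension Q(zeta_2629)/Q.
|Gal(Q(zeta_2629)/Q)| = phi(2629) = 2380; group ≅ (Z/2629Z)^* ≅ Z/10Z × Z/238Z

The n-th cyclotomic polynomial Φ_2629(x) is the minimal polynomial of zeta_2629 over Q and has degree phi(2629) = 2380. So Q(zeta_2629) is a degree-2380 Galois extension with Galois group (Z/2629Z)^*. By CRT, (Z/2629Z)^* ≅ (Z/11Z)^* × (Z/239Z)^*. Each prime-power unit group is (Z/11Z)^* ≅ Z/10Z; (Z/239Z)^* ≅ Z/238Z. Hence Gal(Q(zeta_2629)/Q) ≅ Z/10Z × Z/238Z.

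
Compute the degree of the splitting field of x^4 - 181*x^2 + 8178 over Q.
[K:Q] = 4

f factors as (x^2 - 87)(x^2 - 94); the splitting field is K = Q(sqrt(87), sqrt(94)). Since 87, 94, and 8178 are all non-squares in Q, the three subfields Q(sqrt(87)), Q(sqrt(94)), Q(sqrt(8178)) are distinct degree-2 extensions, so [K:Q] = 4 (Klein four Galois group).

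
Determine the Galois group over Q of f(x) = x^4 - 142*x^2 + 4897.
Gal(K/Q) = V_4 (Klein four-group, Z/2Z × Z/2Z)

f factors as (x^2 - 83)(x^2 - 59), so the splitting field is K = Q(sqrt(83), sqrt(59)). The elements 83, 59, 4897 are all non-squares in Q, so sqrt(83) and sqrt(59) generate independent quadratic extensions. Thus [K:Q] = 4 and Gal(K/Q) is generated by the two order-2 automorphisms sqrt(83) ↦ -sqrt(83) and sqrt(59) ↦ -sqrt(59), giving V_4.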